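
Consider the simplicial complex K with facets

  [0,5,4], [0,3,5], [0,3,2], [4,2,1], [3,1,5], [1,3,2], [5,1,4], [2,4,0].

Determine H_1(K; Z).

Order the vertices as 0 < 1 < 2 < 3 < 4 < 5. Listing each simplex with vertices in this order, K has dimension 2 with simplices:

  0-simplices (6): [0], [1], [2], [3], [4], [5]
  1-simplices (12): [0,2], [0,3], [0,4], [0,5], [1,2], [1,3], [1,4], [1,5], [2,3], [2,4], [3,5], [4,5]
  2-simplices (8): [0,2,3], [0,2,4], [0,3,5], [0,4,5], [1,2,3], [1,2,4], [1,3,5], [1,4,5]

giving chain groups C_0 ≅ Z^6, C_1 ≅ Z^12, C_2 ≅ Z^8.

The boundary map ∂_1: C_1 → C_0 sends each edge [p,q] (with p < q) to q − p.
The resulting 6×12 matrix has rank 5, and its Smith normal form has invariant factors (1,1,1,1,1).

∂_2: C_2 → C_1 sends each 2-simplex [p,q,r] to [q,r] − [p,r] + [p,q]. For instance
  ∂[0,2,3] = [2,3] − [0,3] + [0,2],
  ∂[1,2,4] = [2,4] − [1,4] + [1,2].
This gives a 12×8 integer matrix of rank 7; reducing to Smith normal form yields diagonal entries (1,1,1,1,1,1,1).

Computing H_k = (kernel of ∂_k) / (image of ∂_{k+1}):

  H_1: rank ker ∂_1 − rank ∂_2 = (12 − 5) − 7 = 0, and the invariant factors of ∂_2 are all 1, so H_1 ≅ 0.

H_1 = 0.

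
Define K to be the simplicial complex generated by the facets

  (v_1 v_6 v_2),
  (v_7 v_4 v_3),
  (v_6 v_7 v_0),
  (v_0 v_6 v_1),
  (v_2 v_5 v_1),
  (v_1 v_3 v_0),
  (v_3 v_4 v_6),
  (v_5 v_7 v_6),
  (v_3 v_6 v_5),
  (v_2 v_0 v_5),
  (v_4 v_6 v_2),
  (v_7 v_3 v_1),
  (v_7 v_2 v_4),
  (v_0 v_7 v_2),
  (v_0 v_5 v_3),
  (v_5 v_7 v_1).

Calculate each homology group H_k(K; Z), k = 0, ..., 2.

H_0 ≅ Z,  H_1 ≅ Z^2,  H_2 ≅ Z.

K has 8 vertices, 24 edges, 16 triangles.
rank ∂_0 = 0, rank ∂_1 = 7 ⇒ b_0 = 8 − 0 − 7 = 1; all invariant factors of ∂_1 are 1 so no torsion. So H_0 ≅ Z.
rank ∂_1 = 7, rank ∂_2 = 15 ⇒ b_1 = 24 − 7 − 15 = 2; all invariant factors of ∂_2 are 1 so no torsion. So H_1 ≅ Z^2.
rank ∂_2 = 15, rank ∂_3 = 0 ⇒ b_2 = 16 − 15 − 0 = 1. So H_2 ≅ Z.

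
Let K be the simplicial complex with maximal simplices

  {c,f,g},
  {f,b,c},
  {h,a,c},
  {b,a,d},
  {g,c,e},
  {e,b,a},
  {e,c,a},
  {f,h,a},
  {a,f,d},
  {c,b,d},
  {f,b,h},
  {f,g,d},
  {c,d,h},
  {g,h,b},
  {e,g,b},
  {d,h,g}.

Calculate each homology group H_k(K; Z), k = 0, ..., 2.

Take the total order a < b < c < d < e < f < g < h on the vertex set. Then K (dimension 2) consists of the simplices:

  0-simplices (8): a, b, c, d, e, f, g, h
  1-simplices (24): ab, ac, ad, ae, af, ah, bc, bd, be, bf, bg, bh, cd, ce, cf, cg, ch, df, dg, dh, eg, fg, fh, gh
  2-simplices (16): abd, abe, ace, ach, adf, afh, bcd, bcf, beg, bfh, bgh, cdh, ceg, cfg, dfg, dgh

so the chain groups are C_0 ≅ Z^8, C_1 ≅ Z^24, C_2 ≅ Z^16.

∂_1: C_1 → C_0 is given by ∂[p,q] = [q] − [p]. For instance
  ∂eg = g − e.
As a 8×24 matrix over Z this has rank 7, with invariant factors (1,1,1,1,1,1,1).

The boundary map ∂_2: C_2 → C_1 sends each 2-simplex [p,q,r] to [q,r] − [p,r] + [p,q]. For instance
  ∂bcf = cf − bf + bc,
  ∂beg = eg − bg + be.
The resulting 24×16 matrix has rank 15, and its Smith normal form has invariant factors (1,1,1,1,1,1,1,1,1,1,1,1,1,1,1).

Now H_k = ker ∂_k / im ∂_{k+1}, so:

  H_0: rank C_0 − rank ∂_1 = 8 − 7 = 1, and the invariant factors of ∂_1 are all 1, so H_0 ≅ Z.
  H_1: rank ker ∂_1 − rank ∂_2 = (24 − 7) − 15 = 2, and the invariant factors of ∂_2 are all 1, so H_1 ≅ Z^2.
  H_2: rank ker ∂_2 − rank ∂_3 = (16 − 15) − 0 = 1, and there is no ∂_3, so H_2 ≅ Z.

H_0 ≅ Z,  H_1 ≅ Z^2,  H_2 ≅ Z.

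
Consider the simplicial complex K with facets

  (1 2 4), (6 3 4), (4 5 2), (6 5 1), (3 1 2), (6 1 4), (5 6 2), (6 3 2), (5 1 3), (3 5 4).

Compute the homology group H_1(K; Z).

Fix the vertex order 1 < 2 < 3 < 4 < 5 < 6 and write every simplex with vertices in increasing order. Then dim K = 2 and the simplices of K are:

  0-simplices (6): [1], [2], [3], [4], [5], [6]
  1-simplices (15): [1,2], [1,3], [1,4], [1,5], [1,6], [2,3], [2,4], [2,5], [2,6], [3,4], [3,5], [3,6], [4,5], [4,6], [5,6]
  2-simplices (10): [1,2,3], [1,2,4], [1,3,5], [1,4,6], [1,5,6], [2,3,6], [2,4,5], [2,5,6], [3,4,5], [3,4,6]

so the chain groups are C_0 ≅ Z^6, C_1 ≅ Z^15, C_2 ≅ Z^10.

The boundary map ∂_1: C_1 → C_0 is given by ∂[p,q] = [q] − [p].
As a 6×15 matrix over Z this has rank 5, with invariant factors (1,1,1,1,1).

∂_2: C_2 → C_1 maps a triangle to the signed sum of its edges. For instance
  ∂[1,3,5] = [3,5] − [1,5] + [1,3],
  ∂[2,5,6] = [5,6] − [2,6] + [2,5].
The 15×10 boundary matrix has rank 10 and Smith normal form diag(1,1,1,1,1,1,1,1,1,2).

Now H_k = ker ∂_k / im ∂_{k+1}, so:

  H_1: rank ker ∂_1 − rank ∂_2 = (15 − 5) − 10 = 0, and ∂_2 has invariant factor 2 > 1, so H_1 = Z_2.

H_1 ≅ Z_2.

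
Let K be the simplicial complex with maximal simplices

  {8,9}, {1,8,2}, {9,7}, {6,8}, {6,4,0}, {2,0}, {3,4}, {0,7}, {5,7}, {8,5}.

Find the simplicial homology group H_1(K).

Order the vertices as 0 < 1 < 2 < 3 < 4 < 5 < 6 < 7 < 8 < 9. Listing each simplex with vertices in this order, K has dimension 2 with simplices:

  0-simplices (10): [0], [1], [2], [3], [4], [5], [6], [7], [8], [9]
  1-simplices (14): [0,2], [0,4], [0,6], [0,7], [1,2], [1,8], [2,8], [3,4], [4,6], [5,7], [5,8], [6,8], [7,9], [8,9]
  2-simplices (2): [0,4,6], [1,2,8]

giving chain groups C_0 ≅ Z^10, C_1 ≅ Z^14, C_2 ≅ Z^2.

Boundary ∂_1: C_1 → C_0 is given by ∂[p,q] = [q] − [p]. For instance
  ∂[5,8] = [8] − [5].
As a 10×14 matrix over Z this has rank 9, with invariant factors (1,1,1,1,1,1,1,1,1).

The boundary map ∂_2: C_2 → C_1 acts by ∂[p,q,r] = [q,r] − [p,r] + [p,q]. For instance
  ∂[0,4,6] = [4,6] − [0,6] + [0,4],
  ∂[1,2,8] = [2,8] − [1,8] + [1,2].
The resulting 14×2 matrix has rank 2, and its Smith normal form has invariant factors (1,1).

Computing H_k = (kernel of ∂_k) / (image of ∂_{k+1}):

  H_1: rank ker ∂_1 − rank ∂_2 = (14 − 9) − 2 = 3, and the invariant factors of ∂_2 are all 1, so H_1 ≅ Z^3.

H_1 ≅ Z^3.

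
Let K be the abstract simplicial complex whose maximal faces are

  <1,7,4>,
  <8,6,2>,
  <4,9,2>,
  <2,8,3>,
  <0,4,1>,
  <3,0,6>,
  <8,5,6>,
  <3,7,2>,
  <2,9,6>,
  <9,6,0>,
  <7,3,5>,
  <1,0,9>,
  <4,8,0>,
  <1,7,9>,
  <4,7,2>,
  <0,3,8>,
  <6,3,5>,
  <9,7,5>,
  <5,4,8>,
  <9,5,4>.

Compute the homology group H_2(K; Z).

H_2 = 0.

Fix the vertex order 0 < 1 < 2 < 3 < 4 < 5 < 6 < 7 < 8 < 9 and write every simplex with vertices in increasing order. Then dim K = 2 and the simplices of K are:

  0-simplices (10): [0], [1], [2], [3], [4], [5], [6], [7], [8], [9]
  1-simplices (30): (30 of them)
  2-simplices (20): (20 of them)

giving chain groups C_0 ≅ Z^10, C_1 ≅ Z^30, C_2 ≅ Z^20.

Boundary ∂_1: C_1 → C_0 maps an edge to its endpoints' difference, ∂[p,q] = q − p. For instance
  ∂[5,7] = [7] − [5].
As a 10×30 matrix over Z this has rank 9, with invariant factors (1,1,1,1,1,1,1,1,1).

The boundary map ∂_2: C_2 → C_1 maps a triangle to the signed sum of its edges. For instance
  ∂[3,5,7] = [5,7] − [3,7] + [3,5],
  ∂[5,7,9] = [7,9] − [5,9] + [5,7].
The 30×20 boundary matrix has rank 20 and Smith normal form diag(1,1,1,1,1,1,1,1,1,1,1,1,1,1,1,1,1,1,1,2).

Now H_k = ker ∂_k / im ∂_{k+1}, so:

  H_2: rank ker ∂_2 − rank ∂_3 = (20 − 20) − 0 = 0, and there is no ∂_3, so H_2 = 0.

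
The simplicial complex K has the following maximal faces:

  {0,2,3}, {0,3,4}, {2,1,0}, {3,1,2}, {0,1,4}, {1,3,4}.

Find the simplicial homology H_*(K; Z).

Fix the vertex order 0 < 1 < 2 < 3 < 4 and write every simplex with vertices in increasing order. Then dim K = 2 and the simplices of K are:

  0-simplices (5): [0], [1], [2], [3], [4]
  1-simplices (9): [0,1], [0,2], [0,3], [0,4], [1,2], [1,3], [1,4], [2,3], [3,4]
  2-simplices (6): [0,1,2], [0,1,4], [0,2,3], [0,3,4], [1,2,3], [1,3,4]

so the chain groups are C_0 ≅ Z^5, C_1 ≅ Z^9, C_2 ≅ Z^6.

Boundary ∂_1: C_1 → C_0 sends each edge [p,q] (with p < q) to q − p. For instance
  ∂[0,1] = [1] − [0].
The resulting 5×9 matrix has rank 4, and its Smith normal form has invariant factors (1,1,1,1).

Boundary ∂_2: C_2 → C_1 sends each 2-simplex [p,q,r] to [q,r] − [p,r] + [p,q]. For instance
  ∂[1,3,4] = [3,4] − [1,4] + [1,3],
  ∂[0,3,4] = [3,4] − [0,4] + [0,3].
The resulting 9×6 matrix has rank 5, and its Smith normal form has invariant factors (1,1,1,1,1).

Reading off H_k = ker ∂_k / im ∂_{k+1}:

  H_0: rank C_0 − rank ∂_1 = 5 − 4 = 1, and the invariant factors of ∂_1 are all 1, so H_0 ≅ Z.
  H_1: rank ker ∂_1 − rank ∂_2 = (9 − 4) − 5 = 0, and the invariant factors of ∂_2 are all 1, so H_1 ≅ 0.
  H_2: rank ker ∂_2 − rank ∂_3 = (6 − 5) − 0 = 1, and there is no ∂_3, so H_2 ≅ Z.

H_0 ≅ Z,  H_1 = 0,  H_2 ≅ Z.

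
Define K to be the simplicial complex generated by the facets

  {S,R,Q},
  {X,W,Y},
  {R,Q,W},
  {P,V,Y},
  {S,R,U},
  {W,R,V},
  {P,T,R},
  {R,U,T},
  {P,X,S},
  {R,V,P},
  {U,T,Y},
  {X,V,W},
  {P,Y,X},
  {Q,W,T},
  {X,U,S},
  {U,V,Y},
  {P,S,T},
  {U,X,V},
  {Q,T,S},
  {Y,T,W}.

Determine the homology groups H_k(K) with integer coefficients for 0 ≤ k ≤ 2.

H_0 ≅ Z,  H_1 ≅ Z ⊕ Z/2,  H_2 = 0.

We work with the vertex ordering P < Q < R < S < T < U < V < W < X < Y. The simplices of K, each written with vertices in increasing order, are:

  0-simplices (10): P, Q, R, S, T, U, V, W, X, Y
  1-simplices (30): PR, PS, PT, PV, PX, PY, QR, QS, QT, QW, RS, RT, RU, RV, RW, ST, SU, SX, TU, TW, TY, UV, UX, UY, VW, VX, VY, WX, WY, XY
  2-simplices (20): PRT, PRV, PST, PSX, PVY, PXY, QRS, QRW, QST, QTW, RSU, RTU, RVW, SUX, TUY, TWY, UVX, UVY, VWX, WXY

Hence C_0 ≅ Z^10, C_1 ≅ Z^30, C_2 ≅ Z^20.

∂_1: C_1 → C_0 is given by ∂[p,q] = [q] − [p].
The resulting 10×30 matrix has rank 9, and its Smith normal form has invariant factors (1,1,1,1,1,1,1,1,1).

∂_2: C_2 → C_1 acts by ∂[p,q,r] = [q,r] − [p,r] + [p,q]. For instance
  ∂PRV = RV − PV + PR,
  ∂QRW = RW − QW + QR.
The 30×20 boundary matrix has rank 20 and Smith normal form diag(1,1,1,1,1,1,1,1,1,1,1,1,1,1,1,1,1,1,1,2).

From H_k ≅ ker(∂_k) / im(∂_{k+1}) we obtain:

  H_0: rank C_0 − rank ∂_1 = 10 − 9 = 1, and the invariant factors of ∂_1 are all 1, so H_0 ≅ Z.
  H_1: rank ker ∂_1 − rank ∂_2 = (30 − 9) − 20 = 1, and ∂_2 has invariant factor 2 > 1, so H_1 ≅ Z ⊕ Z/2.
  H_2: rank ker ∂_2 − rank ∂_3 = (20 − 20) − 0 = 0, and there is no ∂_3, so H_2 ≅ 0.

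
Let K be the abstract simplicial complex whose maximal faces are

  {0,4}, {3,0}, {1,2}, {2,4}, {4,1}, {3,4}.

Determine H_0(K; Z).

Fix the vertex order 0 < 1 < 2 < 3 < 4 and write every simplex with vertices in increasing order. Then dim K = 1 and the simplices of K are:

  0-simplices (5): [0], [1], [2], [3], [4]
  1-simplices (6): [0,3], [0,4], [1,2], [1,4], [2,4], [3,4]

so the chain groups are C_0 ≅ Z^5, C_1 ≅ Z^6.

The boundary map ∂_1: C_1 → C_0 is given by ∂[p,q] = [q] − [p].
This gives a 5×6 integer matrix of rank 4; reducing to Smith normal form yields diagonal entries (1,1,1,1).

From H_k ≅ ker(∂_k) / im(∂_{k+1}) we obtain:

  H_0: rank C_0 − rank ∂_1 = 5 − 4 = 1, and the invariant factors of ∂_1 are all 1, so H_0 ≅ Z.

(K is a triangulation of a wedge of 2 circles.)

H_0 = Z.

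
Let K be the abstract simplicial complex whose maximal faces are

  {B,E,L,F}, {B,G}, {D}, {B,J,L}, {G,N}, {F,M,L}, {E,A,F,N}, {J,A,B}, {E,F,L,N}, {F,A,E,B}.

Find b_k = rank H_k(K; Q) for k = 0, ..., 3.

b_0 = 2, b_1 = 1, b_2 = 0, b_3 = 0.

Take the total order A < B < D < E < F < G < J < L < M < N on the vertex set. Then K (dimension 3) consists of the simplices:

  0-simplices (10): A, B, D, E, F, G, J, L, M, N
  1-simplices (20): AB, AE, AF, AJ, AN, BE, BF, BG, BJ, BL, EF, EL, EN, FL, FM, FN, GN, JL, LM, LN
  2-simplices (15): ABE, ABF, ABJ, AEF, AEN, AFN, BEF, BEL, BFL, BJL, EFL, EFN, ELN, FLM, FLN
  3-simplices (4): ABEF, AEFN, BEFL, EFLN

so the chain groups are C_0 ≅ Z^10, C_1 ≅ Z^20, C_2 ≅ Z^15, C_3 ≅ Z^4.

The boundary map ∂_1: C_1 → C_0 is given by ∂[p,q] = [q] − [p]. For instance
  ∂BJ = J − B.
As a 10×20 matrix over Z this has rank 8, with invariant factors (1,1,1,1,1,1,1,1).

∂_2: C_2 → C_1 sends each 2-simplex [p,q,r] to [q,r] − [p,r] + [p,q]. For instance
  ∂BEL = EL − BL + BE,
  ∂AEF = EF − AF + AE.
This gives a 20×15 integer matrix of rank 11; reducing to Smith normal form yields diagonal entries (1,1,1,1,1,1,1,1,1,1,1).

∂_3: C_3 → C_2 sends each 3-simplex σ to the alternating sum Σ_i (−1)^i (σ with its i-th vertex removed). For instance
  ∂BEFL = EFL − BFL + BEL − BEF,
  ∂AEFN = EFN − AFN + AEN − AEF.
The resulting 15×4 matrix has rank 4, and its Smith normal form has invariant factors (1,1,1,1).

Now H_k = ker ∂_k / im ∂_{k+1}, so:

  H_0: rank C_0 − rank ∂_1 = 10 − 8 = 2, and the invariant factors of ∂_1 are all 1, so H_0 = Z^2.
  H_1: rank ker ∂_1 − rank ∂_2 = (20 − 8) − 11 = 1, and the invariant factors of ∂_2 are all 1, so H_1 = Z.
  H_2: rank ker ∂_2 − rank ∂_3 = (15 − 11) − 4 = 0, and the invariant factors of ∂_3 are all 1, so H_2 = 0.
  H_3: rank ker ∂_3 − rank ∂_4 = (4 − 4) − 0 = 0, and there is no ∂_4, so H_3 = 0.

Hence the Betti numbers are b_0 = 2, b_1 = 1, b_2 = 0, b_3 = 0.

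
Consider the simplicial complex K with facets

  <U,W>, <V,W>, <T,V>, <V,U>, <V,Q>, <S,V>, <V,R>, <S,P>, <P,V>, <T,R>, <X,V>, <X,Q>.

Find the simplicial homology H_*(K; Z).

We work with the vertex ordering P < Q < R < S < T < U < V < W < X. The simplices of K, each written with vertices in increasing order, are:

  0-simplices (9): P, Q, R, S, T, U, V, W, X
  1-simplices (12): PS, PV, QV, QX, RT, RV, SV, TV, UV, UW, VW, VX

so the chain groups are C_0 ≅ Z^9, C_1 ≅ Z^12.

Boundary ∂_1: C_1 → C_0 maps an edge to its endpoints' difference, ∂[p,q] = q − p. For instance
  ∂UV = V − U.
As a 9×12 matrix over Z this has rank 8, with invariant factors (1,1,1,1,1,1,1,1).

Now H_k = ker ∂_k / im ∂_{k+1}, so:

  H_0: rank C_0 − rank ∂_1 = 9 − 8 = 1, and the invariant factors of ∂_1 are all 1, so H_0 = Z.
  H_1: rank ker ∂_1 − rank ∂_2 = (12 − 8) − 0 = 4, and there is no ∂_2, so H_1 = Z^4.

As a check, the Euler characteristic is 9 − 12 = -3, which agrees with 1 − 4 = -3.

H_0 ≅ Z,  H_1 ≅ Z^4.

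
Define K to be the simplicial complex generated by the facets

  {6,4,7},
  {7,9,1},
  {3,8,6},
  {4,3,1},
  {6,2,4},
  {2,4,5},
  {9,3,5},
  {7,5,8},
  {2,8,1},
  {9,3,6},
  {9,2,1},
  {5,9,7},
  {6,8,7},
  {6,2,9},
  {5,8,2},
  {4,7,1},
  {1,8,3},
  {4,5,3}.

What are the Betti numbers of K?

b_0 = 1, b_1 = 2, b_2 = 1.

Fix the vertex order 1 < 2 < 3 < 4 < 5 < 6 < 7 < 8 < 9 and write every simplex with vertices in increasing order. Then dim K = 2 and the simplices of K are:

  0-simplices (9): [1], [2], [3], [4], [5], [6], [7], [8], [9]
  1-simplices (27): (27 of them)
  2-simplices (18): [1,2,8], [1,2,9], [1,3,4], [1,3,8], [1,4,7], [1,7,9], [2,4,5], [2,4,6], [2,5,8], [2,6,9], [3,4,5], [3,5,9], [3,6,8], [3,6,9], [4,6,7], [5,7,8], [5,7,9], [6,7,8]

giving chain groups C_0 ≅ Z^9, C_1 ≅ Z^27, C_2 ≅ Z^18.

∂_1: C_1 → C_0 is given by ∂[p,q] = [q] − [p].
The 9×27 boundary matrix has rank 8 and Smith normal form diag(1,1,1,1,1,1,1,1).

The boundary map ∂_2: C_2 → C_1 maps a triangle to the signed sum of its edges. For instance
  ∂[3,4,5] = [4,5] − [3,5] + [3,4],
  ∂[4,6,7] = [6,7] − [4,7] + [4,6].
The resulting 27×18 matrix has rank 17, and its Smith normal form has invariant factors (1,1,1,1,1,1,1,1,1,1,1,1,1,1,1,1,1).

From H_k ≅ ker(∂_k) / im(∂_{k+1}) we obtain:

  H_0: rank C_0 − rank ∂_1 = 9 − 8 = 1, and the invariant factors of ∂_1 are all 1, so H_0 ≅ Z.
  H_1: rank ker ∂_1 − rank ∂_2 = (27 − 8) − 17 = 2, and the invariant factors of ∂_2 are all 1, so H_1 ≅ Z^2.
  H_2: rank ker ∂_2 − rank ∂_3 = (18 − 17) − 0 = 1, and there is no ∂_3, so H_2 ≅ Z.

(K is a triangulation of the torus T^2.)

Hence the Betti numbers are b_0 = 1, b_1 = 2, b_2 = 1.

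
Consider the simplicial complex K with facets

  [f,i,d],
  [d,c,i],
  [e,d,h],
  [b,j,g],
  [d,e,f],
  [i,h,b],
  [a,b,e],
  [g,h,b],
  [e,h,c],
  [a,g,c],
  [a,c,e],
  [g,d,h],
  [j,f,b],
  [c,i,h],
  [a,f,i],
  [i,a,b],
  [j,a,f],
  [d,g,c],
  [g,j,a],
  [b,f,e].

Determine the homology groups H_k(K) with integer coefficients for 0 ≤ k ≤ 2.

H_0 ≅ Z,  H_1 ≅ Z ⊕ Z/2Z,  H_2 = 0.

Order the vertices as a < b < c < d < e < f < g < h < i < j. Listing each simplex with vertices in this order, K has dimension 2 with simplices:

  0-simplices (10): a, b, c, d, e, f, g, h, i, j
  1-simplices (30): ab, ac, ae, af, ag, ai, aj, be, bf, bg, bh, bi, bj, cd, ce, cg, ch, ci, de, df, dg, dh, di, ef, eh, fi, fj, gh, gj, hi
  2-simplices (20): abe, abi, ace, acg, afi, afj, agj, bef, bfj, bgh, bgj, bhi, cdg, cdi, ceh, chi, def, deh, dfi, dgh

Hence C_0 ≅ Z^10, C_1 ≅ Z^30, C_2 ≅ Z^20.

The boundary map ∂_1: C_1 → C_0 is given by ∂[p,q] = [q] − [p]. For instance
  ∂bg = g − b.
This gives a 10×30 integer matrix of rank 9; reducing to Smith normal form yields diagonal entries (1,1,1,1,1,1,1,1,1).

The boundary map ∂_2: C_2 → C_1 maps a triangle to the signed sum of its edges. For instance
  ∂abe = be − ae + ab,
  ∂deh = eh − dh + de.
As a 30×20 matrix over Z this has rank 20, with invariant factors (1,1,1,1,1,1,1,1,1,1,1,1,1,1,1,1,1,1,1,2).

Reading off H_k = ker ∂_k / im ∂_{k+1}:

  H_0: rank C_0 − rank ∂_1 = 10 − 9 = 1, and the invariant factors of ∂_1 are all 1, so H_0 ≅ Z.
  H_1: rank ker ∂_1 − rank ∂_2 = (30 − 9) − 20 = 1, and ∂_2 has invariant factor 2 > 1, so H_1 ≅ Z ⊕ Z/2Z.
  H_2: rank ker ∂_2 − rank ∂_3 = (20 − 20) − 0 = 0, and there is no ∂_3, so H_2 ≅ 0.

(K is a triangulation of the Klein bottle.)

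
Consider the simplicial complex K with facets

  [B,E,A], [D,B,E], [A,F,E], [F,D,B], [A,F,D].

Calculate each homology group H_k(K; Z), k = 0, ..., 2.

Fix the vertex order A < B < D < E < F and write every simplex with vertices in increasing order. Then dim K = 2 and the simplices of K are:

  0-simplices (5): A, B, D, E, F
  1-simplices (10): AB, AD, AE, AF, BD, BE, BF, DE, DF, EF
  2-simplices (5): ABE, ADF, AEF, BDE, BDF

Hence C_0 ≅ Z^5, C_1 ≅ Z^10, C_2 ≅ Z^5.

The boundary map ∂_1: C_1 → C_0 sends each edge [p,q] (with p < q) to q − p. For instance
  ∂AE = E − A.
This gives a 5×10 integer matrix of rank 4; reducing to Smith normal form yields diagonal entries (1,1,1,1).

Boundary ∂_2: C_2 → C_1 acts by ∂[p,q,r] = [q,r] − [p,r] + [p,q]. For instance
  ∂BDF = DF − BF + BD,
  ∂BDE = DE − BE + BD.
As a 10×5 matrix over Z this has rank 5, with invariant factors (1,1,1,1,1).

Now H_k = ker ∂_k / im ∂_{k+1}, so:

  H_0: rank C_0 − rank ∂_1 = 5 − 4 = 1, and the invariant factors of ∂_1 are all 1, so H_0 = Z.
  H_1: rank ker ∂_1 − rank ∂_2 = (10 − 4) − 5 = 1, and the invariant factors of ∂_2 are all 1, so H_1 = Z.
  H_2: rank ker ∂_2 − rank ∂_3 = (5 − 5) − 0 = 0, and there is no ∂_3, so H_2 = 0.

H_0 = Z,  H_1 = Z,  H_2 = 0.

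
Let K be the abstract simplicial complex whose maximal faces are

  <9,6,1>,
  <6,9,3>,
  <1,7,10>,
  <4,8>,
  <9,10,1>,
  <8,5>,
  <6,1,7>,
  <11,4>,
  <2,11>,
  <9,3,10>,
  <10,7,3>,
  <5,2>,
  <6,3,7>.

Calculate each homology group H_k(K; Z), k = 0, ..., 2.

H_0 ≅ Z^2,  H_1 ≅ Z,  H_2 ≅ Z.

We work with the vertex ordering 1 < 2 < 3 < 4 < 5 < 6 < 7 < 8 < 9 < 10 < 11. The simplices of K, each written with vertices in increasing order, are:

  0-simplices (11): [1], [2], [3], [4], [5], [6], [7], [8], [9], [10], [11]
  1-simplices (17): [1,6], [1,7], [1,9], [1,10], [2,5], [2,11], [3,6], [3,7], [3,9], [3,10], [4,8], [4,11], [5,8], [6,7], [6,9], [7,10], [9,10]
  2-simplices (8): [1,6,7], [1,6,9], [1,7,10], [1,9,10], [3,6,7], [3,6,9], [3,7,10], [3,9,10]

Hence C_0 ≅ Z^11, C_1 ≅ Z^17, C_2 ≅ Z^8.

The boundary map ∂_1: C_1 → C_0 maps an edge to its endpoints' difference, ∂[p,q] = q − p. For instance
  ∂[6,7] = [7] − [6].
This gives a 11×17 integer matrix of rank 9; reducing to Smith normal form yields diagonal entries (1,1,1,1,1,1,1,1,1).

∂_2: C_2 → C_1 sends each 2-simplex [p,q,r] to [q,r] − [p,r] + [p,q]. For instance
  ∂[3,6,7] = [6,7] − [3,7] + [3,6],
  ∂[1,7,10] = [7,10] − [1,10] + [1,7].
The 17×8 boundary matrix has rank 7 and Smith normal form diag(1,1,1,1,1,1,1).

Reading off H_k = ker ∂_k / im ∂_{k+1}:

  H_0: rank C_0 − rank ∂_1 = 11 − 9 = 2, and the invariant factors of ∂_1 are all 1, so H_0 = Z^2.
  H_1: rank ker ∂_1 − rank ∂_2 = (17 − 9) − 7 = 1, and the invariant factors of ∂_2 are all 1, so H_1 = Z.
  H_2: rank ker ∂_2 − rank ∂_3 = (8 − 7) − 0 = 1, and there is no ∂_3, so H_2 = Z.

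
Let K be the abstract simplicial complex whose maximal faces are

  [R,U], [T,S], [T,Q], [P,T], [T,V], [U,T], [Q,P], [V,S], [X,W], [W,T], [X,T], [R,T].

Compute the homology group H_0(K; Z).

H_0 = Z.

Take the total order P < Q < R < S < T < U < V < W < X on the vertex set. Then K (dimension 1) consists of the simplices:

  0-simplices (9): P, Q, R, S, T, U, V, W, X
  1-simplices (12): PQ, PT, QT, RT, RU, ST, SV, TU, TV, TW, TX, WX

giving chain groups C_0 ≅ Z^9, C_1 ≅ Z^12.

Boundary ∂_1: C_1 → C_0 is given by ∂[p,q] = [q] − [p].
The resulting 9×12 matrix has rank 8, and its Smith normal form has invariant factors (1,1,1,1,1,1,1,1).

Computing H_k = (kernel of ∂_k) / (image of ∂_{k+1}):

  H_0: rank C_0 − rank ∂_1 = 9 − 8 = 1, and the invariant factors of ∂_1 are all 1, so H_0 = Z.

(K is a triangulation of a wedge of 4 circles.)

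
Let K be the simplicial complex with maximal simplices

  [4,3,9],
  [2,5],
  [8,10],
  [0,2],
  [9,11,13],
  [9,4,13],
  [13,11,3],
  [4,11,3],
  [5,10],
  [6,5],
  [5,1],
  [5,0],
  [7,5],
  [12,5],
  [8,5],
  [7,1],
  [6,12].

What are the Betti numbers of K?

We work with the vertex ordering 0 < 1 < 2 < 3 < 4 < 5 < 6 < 7 < 8 < 9 < 10 < 11 < 12 < 13. The simplices of K, each written with vertices in increasing order, are:

  0-simplices (14): [0], [1], [2], [3], [4], [5], [6], [7], [8], [9], [10], [11], [12], [13]
  1-simplices (22): (22 of them)
  2-simplices (5): [3,4,9], [3,4,11], [3,11,13], [4,9,13], [9,11,13]

giving chain groups C_0 ≅ Z^14, C_1 ≅ Z^22, C_2 ≅ Z^5.

Boundary ∂_1: C_1 → C_0 is given by ∂[p,q] = [q] − [p]. For instance
  ∂[4,11] = [11] − [4].
The 14×22 boundary matrix has rank 12 and Smith normal form diag(1,1,1,1,1,1,1,1,1,1,1,1).

∂_2: C_2 → C_1 acts by ∂[p,q,r] = [q,r] − [p,r] + [p,q]. For instance
  ∂[9,11,13] = [11,13] − [9,13] + [9,11],
  ∂[3,11,13] = [11,13] − [3,13] + [3,11].
This gives a 22×5 integer matrix of rank 5; reducing to Smith normal form yields diagonal entries (1,1,1,1,1).

Reading off H_k = ker ∂_k / im ∂_{k+1}:

  H_0: rank C_0 − rank ∂_1 = 14 − 12 = 2, and the invariant factors of ∂_1 are all 1, so H_0 ≅ Z^2.
  H_1: rank ker ∂_1 − rank ∂_2 = (22 − 12) − 5 = 5, and the invariant factors of ∂_2 are all 1, so H_1 ≅ Z^5.
  H_2: rank ker ∂_2 − rank ∂_3 = (5 − 5) − 0 = 0, and there is no ∂_3, so H_2 ≅ 0.

Hence the Betti numbers are b_0 = 2, b_1 = 5, b_2 = 0.

b_0 = 2, b_1 = 5, b_2 = 0.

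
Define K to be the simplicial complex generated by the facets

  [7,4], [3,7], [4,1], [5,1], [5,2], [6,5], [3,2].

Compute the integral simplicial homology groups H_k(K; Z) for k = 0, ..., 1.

H_0 ≅ Z,  H_1 ≅ Z.

Take the total order 1 < 2 < 3 < 4 < 5 < 6 < 7 on the vertex set. Then K (dimension 1) consists of the simplices:

  0-simplices (7): [1], [2], [3], [4], [5], [6], [7]
  1-simplices (7): [1,4], [1,5], [2,3], [2,5], [3,7], [4,7], [5,6]

so the chain groups are C_0 ≅ Z^7, C_1 ≅ Z^7.

∂_1: C_1 → C_0 is given by ∂[p,q] = [q] − [p]. For instance
  ∂[4,7] = [7] − [4].
The 7×7 boundary matrix has rank 6 and Smith normal form diag(1,1,1,1,1,1).

Now H_k = ker ∂_k / im ∂_{k+1}, so:

  H_0: rank C_0 − rank ∂_1 = 7 − 6 = 1, and the invariant factors of ∂_1 are all 1, so H_0 ≅ Z.
  H_1: rank ker ∂_1 − rank ∂_2 = (7 − 6) − 0 = 1, and there is no ∂_2, so H_1 ≅ Z.

As a check, the Euler characteristic is 7 − 7 = 0, which agrees with 1 − 1 = 0.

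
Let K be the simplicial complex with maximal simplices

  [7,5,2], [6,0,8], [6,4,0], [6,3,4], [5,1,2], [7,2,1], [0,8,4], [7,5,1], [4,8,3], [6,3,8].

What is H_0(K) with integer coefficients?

H_0 = Z^2.

Order the vertices as 0 < 1 < 2 < 3 < 4 < 5 < 6 < 7 < 8. Listing each simplex with vertices in this order, K has dimension 2 with simplices:

  0-simplices (9): [0], [1], [2], [3], [4], [5], [6], [7], [8]
  1-simplices (15): [0,4], [0,6], [0,8], [1,2], [1,5], [1,7], [2,5], [2,7], [3,4], [3,6], [3,8], [4,6], [4,8], [5,7], [6,8]
  2-simplices (10): [0,4,6], [0,4,8], [0,6,8], [1,2,5], [1,2,7], [1,5,7], [2,5,7], [3,4,6], [3,4,8], [3,6,8]

Hence C_0 ≅ Z^9, C_1 ≅ Z^15, C_2 ≅ Z^10.

∂_1: C_1 → C_0 sends each edge [p,q] (with p < q) to q − p. For instance
  ∂[5,7] = [7] − [5].
The 9×15 boundary matrix has rank 7 and Smith normal form diag(1,1,1,1,1,1,1).

The boundary map ∂_2: C_2 → C_1 acts by ∂[p,q,r] = [q,r] − [p,r] + [p,q]. For instance
  ∂[1,5,7] = [5,7] − [1,7] + [1,5],
  ∂[3,4,6] = [4,6] − [3,6] + [3,4].
The 15×10 boundary matrix has rank 8 and Smith normal form diag(1,1,1,1,1,1,1,1).

From H_k ≅ ker(∂_k) / im(∂_{k+1}) we obtain:

  H_0: rank C_0 − rank ∂_1 = 9 − 7 = 2, and the invariant factors of ∂_1 are all 1, so H_0 = Z^2.

(K is a triangulation of the disjoint union of the 2-sphere S^2 and the 2-sphere S^2.)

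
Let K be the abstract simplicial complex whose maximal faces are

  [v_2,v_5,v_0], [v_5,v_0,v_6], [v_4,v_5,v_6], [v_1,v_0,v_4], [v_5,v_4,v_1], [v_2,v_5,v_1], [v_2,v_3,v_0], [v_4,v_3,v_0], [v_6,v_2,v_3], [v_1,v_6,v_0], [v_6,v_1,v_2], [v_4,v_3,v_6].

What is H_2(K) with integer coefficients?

H_2 ≅ 0.

Fix the vertex order v_0 < v_1 < v_2 < v_3 < v_4 < v_5 < v_6 and write every simplex with vertices in increasing order. Then dim K = 2 and the simplices of K are:

  0-simplices (7): [v_0], [v_1], [v_2], [v_3], [v_4], [v_5], [v_6]
  1-simplices (18): (18 of them)
  2-simplices (12): (12 of them)

Hence C_0 ≅ Z^7, C_1 ≅ Z^18, C_2 ≅ Z^12.

The boundary map ∂_1: C_1 → C_0 is given by ∂[p,q] = [q] − [p]. For instance
  ∂[v_0,v_4] = [v_4] − [v_0].
The 7×18 boundary matrix has rank 6 and Smith normal form diag(1,1,1,1,1,1).

The boundary map ∂_2: C_2 → C_1 maps a triangle to the signed sum of its edges. For instance
  ∂[v_0,v_3,v_4] = [v_3,v_4] − [v_0,v_4] + [v_0,v_3],
  ∂[v_3,v_4,v_6] = [v_4,v_6] − [v_3,v_6] + [v_3,v_4].
As a 18×12 matrix over Z this has rank 12, with invariant factors (1,1,1,1,1,1,1,1,1,1,1,2).

Now H_k = ker ∂_k / im ∂_{k+1}, so:

  H_2: rank ker ∂_2 − rank ∂_3 = (12 − 12) − 0 = 0, and there is no ∂_3, so H_2 = 0.

(K is a triangulation of the real projective plane RP^2.)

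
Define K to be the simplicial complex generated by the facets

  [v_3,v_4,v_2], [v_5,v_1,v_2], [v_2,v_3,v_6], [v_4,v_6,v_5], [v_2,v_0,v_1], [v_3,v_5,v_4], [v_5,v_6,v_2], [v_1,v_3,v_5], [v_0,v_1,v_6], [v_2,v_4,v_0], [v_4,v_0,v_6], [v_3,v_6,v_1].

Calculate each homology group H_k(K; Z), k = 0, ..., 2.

H_0 = Z,  H_1 = Z/2Z,  H_2 = 0.

K has 7 vertices, 18 edges, 12 triangles.
rank ∂_0 = 0, rank ∂_1 = 6 ⇒ b_0 = 7 − 0 − 6 = 1; all invariant factors of ∂_1 are 1 so no torsion. So H_0 ≅ Z.
rank ∂_1 = 6, rank ∂_2 = 12 ⇒ b_1 = 18 − 6 − 12 = 0; ∂_2 has invariant factor(s) [2] giving torsion. So H_1 ≅ Z/2Z.
rank ∂_2 = 12, rank ∂_3 = 0 ⇒ b_2 = 12 − 12 − 0 = 0. So H_2 ≅ 0.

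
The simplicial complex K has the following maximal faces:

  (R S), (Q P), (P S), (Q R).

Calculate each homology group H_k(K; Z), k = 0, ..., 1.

H_0 = Z,  H_1 = Z.

Fix the vertex order P < Q < R < S and write every simplex with vertices in increasing order. Then dim K = 1 and the simplices of K are:

  0-simplices (4): P, Q, R, S
  1-simplices (4): PQ, PS, QR, RS

giving chain groups C_0 ≅ Z^4, C_1 ≅ Z^4.

Boundary ∂_1: C_1 → C_0 maps an edge to its endpoints' difference, ∂[p,q] = q − p. For instance
  ∂QR = R − Q.
This gives a 4×4 integer matrix of rank 3; reducing to Smith normal form yields diagonal entries (1,1,1).

Computing H_k = (kernel of ∂_k) / (image of ∂_{k+1}):

  H_0: rank C_0 − rank ∂_1 = 4 − 3 = 1, and the invariant factors of ∂_1 are all 1, so H_0 ≅ Z.
  H_1: rank ker ∂_1 − rank ∂_2 = (4 − 3) − 0 = 1, and there is no ∂_2, so H_1 ≅ Z.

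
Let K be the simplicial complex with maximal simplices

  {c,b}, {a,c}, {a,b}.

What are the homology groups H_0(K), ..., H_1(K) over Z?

Take the total order a < b < c on the vertex set. Then K (dimension 1) consists of the simplices:

  0-simplices (3): a, b, c
  1-simplices (3): ab, ac, bc

giving chain groups C_0 ≅ Z^3, C_1 ≅ Z^3.

Boundary ∂_1: C_1 → C_0 maps an edge to its endpoints' difference, ∂[p,q] = q − p. For instance
  ∂ac = c − a.
This gives a 3×3 integer matrix of rank 2; reducing to Smith normal form yields diagonal entries (1,1).

Now H_k = ker ∂_k / im ∂_{k+1}, so:

  H_0: rank C_0 − rank ∂_1 = 3 − 2 = 1, and the invariant factors of ∂_1 are all 1, so H_0 = Z.
  H_1: rank ker ∂_1 − rank ∂_2 = (3 − 2) − 0 = 1, and there is no ∂_2, so H_1 = Z.

H_0 ≅ Z,  H_1 ≅ Z.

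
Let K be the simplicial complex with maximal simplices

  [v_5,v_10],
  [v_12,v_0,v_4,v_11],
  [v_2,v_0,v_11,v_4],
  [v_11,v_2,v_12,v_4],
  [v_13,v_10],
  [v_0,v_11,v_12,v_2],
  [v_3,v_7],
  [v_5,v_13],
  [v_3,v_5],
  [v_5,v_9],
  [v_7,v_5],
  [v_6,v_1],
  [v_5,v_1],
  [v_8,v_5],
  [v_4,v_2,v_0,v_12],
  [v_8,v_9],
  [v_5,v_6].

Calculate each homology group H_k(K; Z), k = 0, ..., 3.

H_0 ≅ Z^2,  H_1 ≅ Z^4,  H_2 = 0,  H_3 ≅ Z.

K has 14 vertices, 22 edges, 10 triangles, 5 3-simplices.
rank ∂_0 = 0, rank ∂_1 = 12 ⇒ b_0 = 14 − 0 − 12 = 2; all invariant factors of ∂_1 are 1 so no torsion. So H_0 = Z^2.
rank ∂_1 = 12, rank ∂_2 = 6 ⇒ b_1 = 22 − 12 − 6 = 4; all invariant factors of ∂_2 are 1 so no torsion. So H_1 = Z^4.
rank ∂_2 = 6, rank ∂_3 = 4 ⇒ b_2 = 10 − 6 − 4 = 0; all invariant factors of ∂_3 are 1 so no torsion. So H_2 = 0.
rank ∂_3 = 4, rank ∂_4 = 0 ⇒ b_3 = 5 − 4 − 0 = 1. So H_3 = Z.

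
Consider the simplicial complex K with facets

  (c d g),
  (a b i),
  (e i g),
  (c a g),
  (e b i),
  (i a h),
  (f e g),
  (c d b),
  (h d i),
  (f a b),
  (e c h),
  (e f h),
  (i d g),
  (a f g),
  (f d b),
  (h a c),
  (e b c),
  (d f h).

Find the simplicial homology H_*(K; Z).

Take the total order a < b < c < d < e < f < g < h < i on the vertex set. Then K (dimension 2) consists of the simplices:

  0-simplices (9): a, b, c, d, e, f, g, h, i
  1-simplices (27): ab, ac, af, ag, ah, ai, bc, bd, be, bf, bi, cd, ce, cg, ch, df, dg, dh, di, ef, eg, eh, ei, fg, fh, gi, hi
  2-simplices (18): abf, abi, acg, ach, afg, ahi, bcd, bce, bdf, bei, cdg, ceh, dfh, dgi, dhi, efg, efh, egi

Hence C_0 ≅ Z^9, C_1 ≅ Z^27, C_2 ≅ Z^18.

Boundary ∂_1: C_1 → C_0 maps an edge to its endpoints' difference, ∂[p,q] = q − p.
The resulting 9×27 matrix has rank 8, and its Smith normal form has invariant factors (1,1,1,1,1,1,1,1).

∂_2: C_2 → C_1 sends each 2-simplex [p,q,r] to [q,r] − [p,r] + [p,q]. For instance
  ∂bce = ce − be + bc,
  ∂ahi = hi − ai + ah.
This gives a 27×18 integer matrix of rank 17; reducing to Smith normal form yields diagonal entries (1,1,1,1,1,1,1,1,1,1,1,1,1,1,1,1,1).

From H_k ≅ ker(∂_k) / im(∂_{k+1}) we obtain:

  H_0: rank C_0 − rank ∂_1 = 9 − 8 = 1, and the invariant factors of ∂_1 are all 1, so H_0 ≅ Z.
  H_1: rank ker ∂_1 − rank ∂_2 = (27 − 8) − 17 = 2, and the invariant factors of ∂_2 are all 1, so H_1 ≅ Z^2.
  H_2: rank ker ∂_2 − rank ∂_3 = (18 − 17) − 0 = 1, and there is no ∂_3, so H_2 ≅ Z.

As a check, the Euler characteristic is 9 − 27 + 18 = 0, which agrees with 1 − 2 + 1 = 0.

H_0 ≅ Z,  H_1 ≅ Z^2,  H_2 ≅ Z.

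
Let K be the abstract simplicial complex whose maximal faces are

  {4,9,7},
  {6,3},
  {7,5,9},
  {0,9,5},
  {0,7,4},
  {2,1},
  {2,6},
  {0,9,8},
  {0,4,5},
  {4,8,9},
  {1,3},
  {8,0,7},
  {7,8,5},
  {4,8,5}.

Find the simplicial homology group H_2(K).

H_2 = 0.

K has 10 vertices, 19 edges, 10 triangles.
rank ∂_2 = 10, rank ∂_3 = 0 ⇒ b_2 = 10 − 10 − 0 = 0. So H_2 ≅ 0.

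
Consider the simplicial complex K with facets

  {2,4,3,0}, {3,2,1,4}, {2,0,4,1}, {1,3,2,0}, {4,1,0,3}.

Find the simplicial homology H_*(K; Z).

H_0 ≅ Z,  H_1 = 0,  H_2 = 0,  H_3 ≅ Z.

Fix the vertex order 0 < 1 < 2 < 3 < 4 and write every simplex with vertices in increasing order. Then dim K = 3 and the simplices of K are:

  0-simplices (5): [0], [1], [2], [3], [4]
  1-simplices (10): [0,1], [0,2], [0,3], [0,4], [1,2], [1,3], [1,4], [2,3], [2,4], [3,4]
  2-simplices (10): [0,1,2], [0,1,3], [0,1,4], [0,2,3], [0,2,4], [0,3,4], [1,2,3], [1,2,4], [1,3,4], [2,3,4]
  3-simplices (5): [0,1,2,3], [0,1,2,4], [0,1,3,4], [0,2,3,4], [1,2,3,4]

so the chain groups are C_0 ≅ Z^5, C_1 ≅ Z^10, C_2 ≅ Z^10, C_3 ≅ Z^5.

∂_1: C_1 → C_0 maps an edge to its endpoints' difference, ∂[p,q] = q − p. For instance
  ∂[3,4] = [4] − [3].
As a 5×10 matrix over Z this has rank 4, with invariant factors (1,1,1,1).

Boundary ∂_2: C_2 → C_1 acts by ∂[p,q,r] = [q,r] − [p,r] + [p,q]. For instance
  ∂[0,1,4] = [1,4] − [0,4] + [0,1],
  ∂[0,2,3] = [2,3] − [0,3] + [0,2].
The resulting 10×10 matrix has rank 6, and its Smith normal form has invariant factors (1,1,1,1,1,1).

∂_3: C_3 → C_2 sends each 3-simplex σ to the alternating sum Σ_i (−1)^i (σ with its i-th vertex removed). For instance
  ∂[0,2,3,4] = [2,3,4] − [0,3,4] + [0,2,4] − [0,2,3],
  ∂[0,1,2,4] = [1,2,4] − [0,2,4] + [0,1,4] − [0,1,2].
The 10×5 boundary matrix has rank 4 and Smith normal form diag(1,1,1,1).

Computing H_k = (kernel of ∂_k) / (image of ∂_{k+1}):

  H_0: rank C_0 − rank ∂_1 = 5 − 4 = 1, and the invariant factors of ∂_1 are all 1, so H_0 = Z.
  H_1: rank ker ∂_1 − rank ∂_2 = (10 − 4) − 6 = 0, and the invariant factors of ∂_2 are all 1, so H_1 = 0.
  H_2: rank ker ∂_2 − rank ∂_3 = (10 − 6) − 4 = 0, and the invariant factors of ∂_3 are all 1, so H_2 = 0.
  H_3: rank ker ∂_3 − rank ∂_4 = (5 − 4) − 0 = 1, and there is no ∂_4, so H_3 = Z.

As a check, the Euler characteristic is 5 − 10 + 10 − 5 = 0, which agrees with 1 − 0 + 0 − 1 = 0.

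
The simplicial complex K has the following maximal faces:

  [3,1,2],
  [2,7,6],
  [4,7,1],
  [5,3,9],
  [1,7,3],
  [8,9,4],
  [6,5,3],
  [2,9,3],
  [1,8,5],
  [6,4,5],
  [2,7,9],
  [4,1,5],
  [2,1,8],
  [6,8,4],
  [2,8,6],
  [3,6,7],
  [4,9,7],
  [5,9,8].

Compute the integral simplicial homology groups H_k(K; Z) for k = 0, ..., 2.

Take the total order 1 < 2 < 3 < 4 < 5 < 6 < 7 < 8 < 9 on the vertex set. Then K (dimension 2) consists of the simplices:

  0-simplices (9): [1], [2], [3], [4], [5], [6], [7], [8], [9]
  1-simplices (27): (27 of them)
  2-simplices (18): [1,2,3], [1,2,8], [1,3,7], [1,4,5], [1,4,7], [1,5,8], [2,3,9], [2,6,7], [2,6,8], [2,7,9], [3,5,6], [3,5,9], [3,6,7], [4,5,6], [4,6,8], [4,7,9], [4,8,9], [5,8,9]

so the chain groups are C_0 ≅ Z^9, C_1 ≅ Z^27, C_2 ≅ Z^18.

∂_1: C_1 → C_0 is given by ∂[p,q] = [q] − [p]. For instance
  ∂[7,9] = [9] − [7].
The 9×27 boundary matrix has rank 8 and Smith normal form diag(1,1,1,1,1,1,1,1).

Boundary ∂_2: C_2 → C_1 acts by ∂[p,q,r] = [q,r] − [p,r] + [p,q]. For instance
  ∂[4,8,9] = [8,9] − [4,9] + [4,8],
  ∂[4,7,9] = [7,9] − [4,9] + [4,7].
The resulting 27×18 matrix has rank 18, and its Smith normal form has invariant factors (1,1,1,1,1,1,1,1,1,1,1,1,1,1,1,1,1,2).

Computing H_k = (kernel of ∂_k) / (image of ∂_{k+1}):

  H_0: rank C_0 − rank ∂_1 = 9 − 8 = 1, and the invariant factors of ∂_1 are all 1, so H_0 = Z.
  H_1: rank ker ∂_1 − rank ∂_2 = (27 − 8) − 18 = 1, and ∂_2 has invariant factor 2 > 1, so H_1 = Z × Z/2.
  H_2: rank ker ∂_2 − rank ∂_3 = (18 − 18) − 0 = 0, and there is no ∂_3, so H_2 = 0.

As a check, the Euler characteristic is 9 − 27 + 18 = 0, which agrees with 1 − 1 + 0 = 0.

H_0 = Z,  H_1 = Z × Z/2,  H_2 = 0.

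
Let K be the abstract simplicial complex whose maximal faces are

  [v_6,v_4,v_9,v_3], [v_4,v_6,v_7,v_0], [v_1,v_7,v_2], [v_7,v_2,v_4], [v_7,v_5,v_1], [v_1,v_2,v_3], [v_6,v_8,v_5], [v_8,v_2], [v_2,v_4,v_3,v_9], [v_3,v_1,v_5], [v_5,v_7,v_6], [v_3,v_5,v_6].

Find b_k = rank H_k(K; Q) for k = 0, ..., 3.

b_0 = 1, b_1 = 1, b_2 = 1, b_3 = 0.

We work with the vertex ordering v_0 < v_1 < v_2 < v_3 < v_4 < v_5 < v_6 < v_7 < v_8 < v_9. The simplices of K, each written with vertices in increasing order, are:

  0-simplices (10): [v_0], [v_1], [v_2], [v_3], [v_4], [v_5], [v_6], [v_7], [v_8], [v_9]
  1-simplices (25): (25 of them)
  2-simplices (19): (19 of them)
  3-simplices (3): [v_0,v_4,v_6,v_7], [v_2,v_3,v_4,v_9], [v_3,v_4,v_6,v_9]

giving chain groups C_0 ≅ Z^10, C_1 ≅ Z^25, C_2 ≅ Z^19, C_3 ≅ Z^3.

The boundary map ∂_1: C_1 → C_0 sends each edge [p,q] (with p < q) to q − p.
The 10×25 boundary matrix has rank 9 and Smith normal form diag(1,1,1,1,1,1,1,1,1).

The boundary map ∂_2: C_2 → C_1 sends each 2-simplex [p,q,r] to [q,r] − [p,r] + [p,q]. For instance
  ∂[v_2,v_4,v_9] = [v_4,v_9] − [v_2,v_9] + [v_2,v_4],
  ∂[v_3,v_4,v_6] = [v_4,v_6] − [v_3,v_6] + [v_3,v_4].
The resulting 25×19 matrix has rank 15, and its Smith normal form has invariant factors (1,1,1,1,1,1,1,1,1,1,1,1,1,1,1).

∂_3: C_3 → C_2 sends each 3-simplex σ to the alternating sum Σ_i (−1)^i (σ with its i-th vertex removed). For instance
  ∂[v_3,v_4,v_6,v_9] = [v_4,v_6,v_9] − [v_3,v_6,v_9] + [v_3,v_4,v_9] − [v_3,v_4,v_6],
  ∂[v_2,v_3,v_4,v_9] = [v_3,v_4,v_9] − [v_2,v_4,v_9] + [v_2,v_3,v_9] − [v_2,v_3,v_4].
This gives a 19×3 integer matrix of rank 3; reducing to Smith normal form yields diagonal entries (1,1,1).

From H_k ≅ ker(∂_k) / im(∂_{k+1}) we obtain:

  H_0: rank C_0 − rank ∂_1 = 10 − 9 = 1, and the invariant factors of ∂_1 are all 1, so H_0 = Z.
  H_1: rank ker ∂_1 − rank ∂_2 = (25 − 9) − 15 = 1, and the invariant factors of ∂_2 are all 1, so H_1 = Z.
  H_2: rank ker ∂_2 − rank ∂_3 = (19 − 15) − 3 = 1, and the invariant factors of ∂_3 are all 1, so H_2 = Z.
  H_3: rank ker ∂_3 − rank ∂_4 = (3 − 3) − 0 = 0, and there is no ∂_4, so H_3 = 0.

As a check, the Euler characteristic is 10 − 25 + 19 − 3 = 1, which agrees with 1 − 1 + 1 − 0 = 1.

Hence the Betti numbers are b_0 = 1, b_1 = 1, b_2 = 1, b_3 = 0.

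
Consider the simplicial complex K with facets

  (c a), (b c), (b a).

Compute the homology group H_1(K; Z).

Take the total order a < b < c on the vertex set. Then K (dimension 1) consists of the simplices:

  0-simplices (3): a, b, c
  1-simplices (3): ab, ac, bc

so the chain groups are C_0 ≅ Z^3, C_1 ≅ Z^3.

The boundary map ∂_1: C_1 → C_0 maps an edge to its endpoints' difference, ∂[p,q] = q − p.
As a 3×3 matrix over Z this has rank 2, with invariant factors (1,1).

Now H_k = ker ∂_k / im ∂_{k+1}, so:

  H_1: rank ker ∂_1 − rank ∂_2 = (3 − 2) − 0 = 1, and there is no ∂_2, so H_1 = Z.

H_1 ≅ Z.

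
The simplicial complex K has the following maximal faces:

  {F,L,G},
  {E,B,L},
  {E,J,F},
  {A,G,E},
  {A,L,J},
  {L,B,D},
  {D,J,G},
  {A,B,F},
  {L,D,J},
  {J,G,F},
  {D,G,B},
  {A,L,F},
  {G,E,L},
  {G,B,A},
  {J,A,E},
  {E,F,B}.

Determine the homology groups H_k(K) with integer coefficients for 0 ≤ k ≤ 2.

H_0 = Z,  H_1 = Z^2,  H_2 = Z.

We work with the vertex ordering A < B < D < E < F < G < J < L. The simplices of K, each written with vertices in increasing order, are:

  0-simplices (8): A, B, D, E, F, G, J, L
  1-simplices (24): AB, AE, AF, AG, AJ, AL, BD, BE, BF, BG, BL, DG, DJ, DL, EF, EG, EJ, EL, FG, FJ, FL, GJ, GL, JL
  2-simplices (16): ABF, ABG, AEG, AEJ, AFL, AJL, BDG, BDL, BEF, BEL, DGJ, DJL, EFJ, EGL, FGJ, FGL

giving chain groups C_0 ≅ Z^8, C_1 ≅ Z^24, C_2 ≅ Z^16.

The boundary map ∂_1: C_1 → C_0 is given by ∂[p,q] = [q] − [p].
This gives a 8×24 integer matrix of rank 7; reducing to Smith normal form yields diagonal entries (1,1,1,1,1,1,1).

Boundary ∂_2: C_2 → C_1 acts by ∂[p,q,r] = [q,r] − [p,r] + [p,q]. For instance
  ∂ABG = BG − AG + AB,
  ∂BEF = EF − BF + BE.
The resulting 24×16 matrix has rank 15, and its Smith normal form has invariant factors (1,1,1,1,1,1,1,1,1,1,1,1,1,1,1).

From H_k ≅ ker(∂_k) / im(∂_{k+1}) we obtain:

  H_0: rank C_0 − rank ∂_1 = 8 − 7 = 1, and the invariant factors of ∂_1 are all 1, so H_0 ≅ Z.
  H_1: rank ker ∂_1 − rank ∂_2 = (24 − 7) − 15 = 2, and the invariant factors of ∂_2 are all 1, so H_1 ≅ Z^2.
  H_2: rank ker ∂_2 − rank ∂_3 = (16 − 15) − 0 = 1, and there is no ∂_3, so H_2 ≅ Z.

As a check, the Euler characteristic is 8 − 24 + 16 = 0, which agrees with 1 − 2 + 1 = 0.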